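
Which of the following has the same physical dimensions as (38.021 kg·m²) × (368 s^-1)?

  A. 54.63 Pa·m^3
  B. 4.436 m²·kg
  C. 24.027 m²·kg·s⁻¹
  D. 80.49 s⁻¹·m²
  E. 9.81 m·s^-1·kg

Reference: [kg·m²] · [s⁻¹] = kg·m²·s⁻¹.
Each option:
  A. Pa·m³ = N·m⁻²·m³ = kg·m²·s⁻²
  B. kg·m²
  C. kg·m²·s⁻¹  ← same
  D. m²·s⁻¹
  E. kg·m·s⁻¹
Only C. matches kg·m²·s⁻¹.

C.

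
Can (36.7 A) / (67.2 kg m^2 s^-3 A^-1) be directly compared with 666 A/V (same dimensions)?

Reduce each to base SI dimensions:
  (36.7 A) / (67.2 kg m^2 s^-3 A^-1):  [A] / [kg·m²·s⁻³·A⁻¹] = kg⁻¹·m⁻²·s³·A²
  666 A/V:  A·V⁻¹ = A·(J·C⁻¹)⁻¹ = kg⁻¹·m⁻²·s³·A²
Both are kg⁻¹·m⁻²·s³·A², so they have the same dimensions and can be added.

Yes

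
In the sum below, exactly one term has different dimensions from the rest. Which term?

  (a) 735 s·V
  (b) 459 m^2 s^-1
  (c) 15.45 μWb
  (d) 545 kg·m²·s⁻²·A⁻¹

Reduce each to base SI dimensions:
  (a) V·s = J·C⁻¹·s = kg·m²·s⁻²·A⁻¹
  (b) m²·s⁻¹
  (c) Wb = V·s = kg·m²·s⁻²·A⁻¹
  (d) kg·m²·s⁻²·A⁻¹
All reduce to kg·m²·s⁻²·A⁻¹ except (b), which is m²·s⁻¹.

(b)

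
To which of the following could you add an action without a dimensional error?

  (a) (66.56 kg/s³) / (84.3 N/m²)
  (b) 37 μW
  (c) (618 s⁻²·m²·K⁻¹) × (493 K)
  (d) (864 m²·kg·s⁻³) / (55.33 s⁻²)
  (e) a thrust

Reference: [action] = kg·m²·s⁻¹.
Each option:
  (a) [kg·s⁻³] / [kg·m⁻¹·s⁻²] = m·s⁻¹
  (b) W = J·s⁻¹ = kg·m²·s⁻³
  (c) [m²·s⁻²·K⁻¹] · [K] = m²·s⁻²
  (d) [kg·m²·s⁻³] / [s⁻²] = kg·m²·s⁻¹  ← same
  (e) [thrust] = kg·m·s⁻²
Only (d) matches kg·m²·s⁻¹.

(d)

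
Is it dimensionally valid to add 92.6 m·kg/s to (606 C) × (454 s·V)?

In SI base units:
  92.6 m·kg/s:  kg·m·s⁻¹
  (606 C) × (454 s·V):  [s·A] · [kg·m²·s⁻²·A⁻¹] = kg·m²·s⁻¹
kg·m·s⁻¹ ≠ kg·m²·s⁻¹, so they cannot be added.

No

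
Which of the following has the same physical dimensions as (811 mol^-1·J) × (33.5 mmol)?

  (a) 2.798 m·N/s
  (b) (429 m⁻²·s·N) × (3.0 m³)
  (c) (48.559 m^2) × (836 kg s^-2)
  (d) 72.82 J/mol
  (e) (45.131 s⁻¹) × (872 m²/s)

(c)

Reference: [kg·m²·s⁻²·mol⁻¹] · [mol] = kg·m²·s⁻².
Each option:
  (a) N·m·s⁻¹ = kg·m·s⁻²·m·s⁻¹ = kg·m²·s⁻³
  (b) [kg·m⁻¹·s⁻¹] · [m³] = kg·m²·s⁻¹
  (c) [m²] · [kg·s⁻²] = kg·m²·s⁻²  ← same
  (d) J·mol⁻¹ = N·m·mol⁻¹ = kg·m²·s⁻²·mol⁻¹
  (e) [s⁻¹] · [m²·s⁻¹] = m²·s⁻²
Only (c) matches kg·m²·s⁻².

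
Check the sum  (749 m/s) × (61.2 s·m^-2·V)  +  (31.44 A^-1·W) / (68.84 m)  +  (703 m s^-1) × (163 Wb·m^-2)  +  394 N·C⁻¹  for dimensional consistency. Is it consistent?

Work out the base dimensions of each:
  (749 m/s) × (61.2 s·m^-2·V):  [m·s⁻¹] · [kg·s⁻²·A⁻¹] = kg·m·s⁻³·A⁻¹
  (31.44 A^-1·W) / (68.84 m):  [kg·m²·s⁻³·A⁻¹] / [m] = kg·m·s⁻³·A⁻¹
  (703 m s^-1) × (163 Wb·m^-2):  [m·s⁻¹] · [kg·s⁻²·A⁻¹] = kg·m·s⁻³·A⁻¹
  394 N·C⁻¹:  N·C⁻¹ = kg·m·s⁻²·(s·A)⁻¹ = kg·m·s⁻³·A⁻¹
Every term reduces to kg·m·s⁻³·A⁻¹.

Yes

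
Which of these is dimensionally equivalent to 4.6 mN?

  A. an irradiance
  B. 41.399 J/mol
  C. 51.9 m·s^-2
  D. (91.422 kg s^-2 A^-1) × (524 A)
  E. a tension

E.

Reference: N = kg·m·s⁻².
Each option:
  A. [irradiance] = kg·s⁻³
  B. J·mol⁻¹ = N·m·mol⁻¹ = kg·m²·s⁻²·mol⁻¹
  C. m·s⁻²
  D. [kg·s⁻²·A⁻¹] · [A] = kg·s⁻²
  E. [tension] = kg·m·s⁻²  ← same
Only E. matches kg·m·s⁻².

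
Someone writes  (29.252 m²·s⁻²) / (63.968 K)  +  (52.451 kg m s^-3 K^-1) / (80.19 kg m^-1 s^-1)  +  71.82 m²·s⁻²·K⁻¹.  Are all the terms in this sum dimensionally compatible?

Reduce each to base SI dimensions:
  (29.252 m²·s⁻²) / (63.968 K):  [m²·s⁻²] / [K] = m²·s⁻²·K⁻¹
  (52.451 kg m s^-3 K^-1) / (80.19 kg m^-1 s^-1):  [kg·m·s⁻³·K⁻¹] / [kg·m⁻¹·s⁻¹] = m²·s⁻²·K⁻¹
  71.82 m²·s⁻²·K⁻¹:  m²·s⁻²·K⁻¹
Every term reduces to m²·s⁻²·K⁻¹.

Yes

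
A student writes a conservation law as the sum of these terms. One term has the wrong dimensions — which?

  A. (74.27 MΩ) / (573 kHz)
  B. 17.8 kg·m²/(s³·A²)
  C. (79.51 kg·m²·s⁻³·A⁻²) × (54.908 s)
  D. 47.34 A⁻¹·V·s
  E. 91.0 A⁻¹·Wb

B.

In SI base units:
  A. [kg·m²·s⁻³·A⁻²] / [s⁻¹] = kg·m²·s⁻²·A⁻²
  B. kg·m²·s⁻³·A⁻²
  C. [kg·m²·s⁻³·A⁻²] · [s] = kg·m²·s⁻²·A⁻²
  D. V·s·A⁻¹ = J·C⁻¹·s·A⁻¹ = kg·m²·s⁻²·A⁻²
  E. Wb·A⁻¹ = V·s·A⁻¹ = kg·m²·s⁻²·A⁻²
All reduce to kg·m²·s⁻²·A⁻² except B., which is kg·m²·s⁻³·A⁻².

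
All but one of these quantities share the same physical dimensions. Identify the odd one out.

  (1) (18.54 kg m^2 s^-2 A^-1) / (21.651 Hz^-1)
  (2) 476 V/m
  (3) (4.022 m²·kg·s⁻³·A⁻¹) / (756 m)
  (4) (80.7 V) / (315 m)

(1)

Expand each in SI base units:
  (1) [kg·m²·s⁻²·A⁻¹] / [s] = kg·m²·s⁻³·A⁻¹
  (2) V·m⁻¹ = J·C⁻¹·m⁻¹ = kg·m·s⁻³·A⁻¹
  (3) [kg·m²·s⁻³·A⁻¹] / [m] = kg·m·s⁻³·A⁻¹
  (4) [kg·m²·s⁻³·A⁻¹] / [m] = kg·m·s⁻³·A⁻¹
All reduce to kg·m·s⁻³·A⁻¹ except (1), which is kg·m²·s⁻³·A⁻¹.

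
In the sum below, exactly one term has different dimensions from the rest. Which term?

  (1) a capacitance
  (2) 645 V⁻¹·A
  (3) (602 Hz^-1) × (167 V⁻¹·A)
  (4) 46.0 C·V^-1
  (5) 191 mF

Work out the base dimensions of each:
  (1) [capacitance] = kg⁻¹·m⁻²·s⁴·A²
  (2) A·V⁻¹ = A·(J·C⁻¹)⁻¹ = kg⁻¹·m⁻²·s³·A²
  (3) [s] · [kg⁻¹·m⁻²·s³·A²] = kg⁻¹·m⁻²·s⁴·A²
  (4) C·V⁻¹ = s·A·(J·C⁻¹)⁻¹ = kg⁻¹·m⁻²·s⁴·A²
  (5) F = C·V⁻¹ = kg⁻¹·m⁻²·s⁴·A²
All reduce to kg⁻¹·m⁻²·s⁴·A² except (2), which is kg⁻¹·m⁻²·s³·A².

(2)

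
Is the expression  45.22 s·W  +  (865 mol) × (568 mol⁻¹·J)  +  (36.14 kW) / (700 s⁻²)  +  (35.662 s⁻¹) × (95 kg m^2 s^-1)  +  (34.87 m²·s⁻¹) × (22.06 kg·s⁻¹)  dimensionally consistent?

No

In SI base units:
  45.22 s·W:  W·s = J·s⁻¹·s = kg·m²·s⁻²
  (865 mol) × (568 mol⁻¹·J):  [mol] · [kg·m²·s⁻²·mol⁻¹] = kg·m²·s⁻²
  (36.14 kW) / (700 s⁻²):  [kg·m²·s⁻³] / [s⁻²] = kg·m²·s⁻¹
  (35.662 s⁻¹) × (95 kg m^2 s^-1):  [s⁻¹] · [kg·m²·s⁻¹] = kg·m²·s⁻²
  (34.87 m²·s⁻¹) × (22.06 kg·s⁻¹):  [m²·s⁻¹] · [kg·s⁻¹] = kg·m²·s⁻²
The terms do not share a single dimension (kg·m²·s⁻² vs kg·m²·s⁻¹).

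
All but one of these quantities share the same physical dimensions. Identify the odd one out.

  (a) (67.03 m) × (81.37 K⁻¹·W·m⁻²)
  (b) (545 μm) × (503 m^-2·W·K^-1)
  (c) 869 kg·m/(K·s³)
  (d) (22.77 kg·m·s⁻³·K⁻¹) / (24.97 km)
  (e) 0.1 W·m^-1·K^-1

(d)

Dimensions:
  (a) [m] · [kg·s⁻³·K⁻¹] = kg·m·s⁻³·K⁻¹
  (b) [m] · [kg·s⁻³·K⁻¹] = kg·m·s⁻³·K⁻¹
  (c) kg·m·s⁻³·K⁻¹
  (d) [kg·m·s⁻³·K⁻¹] / [m] = kg·s⁻³·K⁻¹
  (e) W·m⁻¹·K⁻¹ = J·s⁻¹·m⁻¹·K⁻¹ = kg·m·s⁻³·K⁻¹
All reduce to kg·m·s⁻³·K⁻¹ except (d), which is kg·s⁻³·K⁻¹.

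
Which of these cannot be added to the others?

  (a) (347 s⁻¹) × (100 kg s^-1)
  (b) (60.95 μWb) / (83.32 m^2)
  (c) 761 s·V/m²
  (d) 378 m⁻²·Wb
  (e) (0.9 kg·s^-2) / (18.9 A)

Dimensions:
  (a) [s⁻¹] · [kg·s⁻¹] = kg·s⁻²
  (b) [kg·m²·s⁻²·A⁻¹] / [m²] = kg·s⁻²·A⁻¹
  (c) V·s·m⁻² = J·C⁻¹·s·m⁻² = kg·s⁻²·A⁻¹
  (d) Wb·m⁻² = V·s·m⁻² = kg·s⁻²·A⁻¹
  (e) [kg·s⁻²] / [A] = kg·s⁻²·A⁻¹
All reduce to kg·s⁻²·A⁻¹ except (a), which is kg·s⁻².

(a)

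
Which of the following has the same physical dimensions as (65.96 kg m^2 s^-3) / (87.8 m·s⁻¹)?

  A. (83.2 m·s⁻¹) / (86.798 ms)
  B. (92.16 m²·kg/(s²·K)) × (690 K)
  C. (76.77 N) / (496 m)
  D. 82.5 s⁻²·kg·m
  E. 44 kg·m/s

D.

Reference: [kg·m²·s⁻³] / [m·s⁻¹] = kg·m·s⁻².
Each option:
  A. [m·s⁻¹] / [s] = m·s⁻²
  B. [kg·m²·s⁻²·K⁻¹] · [K] = kg·m²·s⁻²
  C. [kg·m·s⁻²] / [m] = kg·s⁻²
  D. kg·m·s⁻²  ← same
  E. kg·m·s⁻¹
Only D. matches kg·m·s⁻².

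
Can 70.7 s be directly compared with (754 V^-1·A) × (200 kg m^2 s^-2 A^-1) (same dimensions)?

Expand each in SI base units:
  70.7 s:  s
  (754 V^-1·A) × (200 kg m^2 s^-2 A^-1):  [kg⁻¹·m⁻²·s³·A²] · [kg·m²·s⁻²·A⁻¹] = s·A
s ≠ s·A, so they cannot be added.

No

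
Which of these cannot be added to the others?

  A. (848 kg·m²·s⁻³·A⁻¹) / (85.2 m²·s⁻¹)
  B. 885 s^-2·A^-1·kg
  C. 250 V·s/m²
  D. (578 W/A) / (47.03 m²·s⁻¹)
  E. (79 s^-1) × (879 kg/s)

Work out the base dimensions of each:
  A. [kg·m²·s⁻³·A⁻¹] / [m²·s⁻¹] = kg·s⁻²·A⁻¹
  B. kg·s⁻²·A⁻¹
  C. V·s·m⁻² = J·C⁻¹·s·m⁻² = kg·s⁻²·A⁻¹
  D. [kg·m²·s⁻³·A⁻¹] / [m²·s⁻¹] = kg·s⁻²·A⁻¹
  E. [s⁻¹] · [kg·s⁻¹] = kg·s⁻²
All reduce to kg·s⁻²·A⁻¹ except E., which is kg·s⁻².

E.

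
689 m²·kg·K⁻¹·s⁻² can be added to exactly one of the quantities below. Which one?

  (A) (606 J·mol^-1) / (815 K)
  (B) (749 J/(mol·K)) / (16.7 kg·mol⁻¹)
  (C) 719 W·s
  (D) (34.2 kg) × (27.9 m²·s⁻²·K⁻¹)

(D)

Reference: kg·m²·s⁻²·K⁻¹.
Each option:
  (A) [kg·m²·s⁻²·mol⁻¹] / [K] = kg·m²·s⁻²·K⁻¹·mol⁻¹
  (B) [kg·m²·s⁻²·K⁻¹·mol⁻¹] / [kg·mol⁻¹] = m²·s⁻²·K⁻¹
  (C) W·s = J·s⁻¹·s = kg·m²·s⁻²
  (D) [kg] · [m²·s⁻²·K⁻¹] = kg·m²·s⁻²·K⁻¹  ← same
Only (D) matches kg·m²·s⁻²·K⁻¹.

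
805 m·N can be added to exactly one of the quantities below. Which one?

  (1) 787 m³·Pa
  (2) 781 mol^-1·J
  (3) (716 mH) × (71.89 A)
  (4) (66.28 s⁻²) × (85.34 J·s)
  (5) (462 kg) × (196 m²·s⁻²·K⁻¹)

(1)

Reference: N·m = kg·m·s⁻²·m = kg·m²·s⁻².
Each option:
  (1) Pa·m³ = N·m⁻²·m³ = kg·m²·s⁻²  ← same
  (2) J·mol⁻¹ = N·m·mol⁻¹ = kg·m²·s⁻²·mol⁻¹
  (3) [kg·m²·s⁻²·A⁻²] · [A] = kg·m²·s⁻²·A⁻¹
  (4) [s⁻²] · [kg·m²·s⁻¹] = kg·m²·s⁻³
  (5) [kg] · [m²·s⁻²·K⁻¹] = kg·m²·s⁻²·K⁻¹
Only (1) matches kg·m²·s⁻².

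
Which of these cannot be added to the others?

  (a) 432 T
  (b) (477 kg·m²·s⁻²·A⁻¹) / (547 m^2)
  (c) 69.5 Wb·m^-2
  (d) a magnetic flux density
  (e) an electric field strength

(e)

Dimensions:
  (a) T = Wb·m⁻² = kg·s⁻²·A⁻¹
  (b) [kg·m²·s⁻²·A⁻¹] / [m²] = kg·s⁻²·A⁻¹
  (c) Wb·m⁻² = V·s·m⁻² = kg·s⁻²·A⁻¹
  (d) [magnetic flux density] = kg·s⁻²·A⁻¹
  (e) [electric field strength] = kg·m·s⁻³·A⁻¹
All reduce to kg·s⁻²·A⁻¹ except (e), which is kg·m·s⁻³·A⁻¹.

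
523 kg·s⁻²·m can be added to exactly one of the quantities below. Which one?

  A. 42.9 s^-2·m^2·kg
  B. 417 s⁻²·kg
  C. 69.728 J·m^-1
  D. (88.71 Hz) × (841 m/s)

Reference: kg·m·s⁻².
Each option:
  A. kg·m²·s⁻²
  B. kg·s⁻²
  C. J·m⁻¹ = N·m·m⁻¹ = kg·m·s⁻²  ← same
  D. [s⁻¹] · [m·s⁻¹] = m·s⁻²
Only C. matches kg·m·s⁻².

C.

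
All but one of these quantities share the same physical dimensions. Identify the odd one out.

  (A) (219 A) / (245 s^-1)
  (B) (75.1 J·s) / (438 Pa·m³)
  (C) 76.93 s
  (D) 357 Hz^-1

(A)

Reduce each to base SI dimensions:
  (A) [A] / [s⁻¹] = s·A
  (B) [kg·m²·s⁻¹] / [kg·m²·s⁻²] = s
  (C) s
  (D) Hz⁻¹ = (s⁻¹)⁻¹ = s
All reduce to s except (A), which is s·A.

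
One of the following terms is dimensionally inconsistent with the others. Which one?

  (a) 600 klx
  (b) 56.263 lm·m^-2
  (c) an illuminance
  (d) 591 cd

Dimensions:
  (a) lx = lm·m⁻² = m⁻²·cd
  (b) lm·m⁻² = cd·m⁻² = m⁻²·cd
  (c) [illuminance] = m⁻²·cd
  (d) cd
All reduce to m⁻²·cd except (d), which is cd.

(d)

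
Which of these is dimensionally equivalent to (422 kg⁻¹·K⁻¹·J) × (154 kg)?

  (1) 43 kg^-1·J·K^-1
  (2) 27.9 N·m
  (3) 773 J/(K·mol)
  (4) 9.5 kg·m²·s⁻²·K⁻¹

Reference: [m²·s⁻²·K⁻¹] · [kg] = kg·m²·s⁻²·K⁻¹.
Each option:
  (1) J·kg⁻¹·K⁻¹ = N·m·kg⁻¹·K⁻¹ = m²·s⁻²·K⁻¹
  (2) N·m = kg·m·s⁻²·m = kg·m²·s⁻²
  (3) J·mol⁻¹·K⁻¹ = N·m·mol⁻¹·K⁻¹ = kg·m²·s⁻²·K⁻¹·mol⁻¹
  (4) kg·m²·s⁻²·K⁻¹  ← same
Only (4) matches kg·m²·s⁻²·K⁻¹.

(4)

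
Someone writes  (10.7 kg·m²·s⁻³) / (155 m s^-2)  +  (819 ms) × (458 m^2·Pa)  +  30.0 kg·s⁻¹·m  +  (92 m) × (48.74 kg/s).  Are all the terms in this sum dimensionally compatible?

In SI base units:
  (10.7 kg·m²·s⁻³) / (155 m s^-2):  [kg·m²·s⁻³] / [m·s⁻²] = kg·m·s⁻¹
  (819 ms) × (458 m^2·Pa):  [s] · [kg·m·s⁻²] = kg·m·s⁻¹
  30.0 kg·s⁻¹·m:  kg·m·s⁻¹
  (92 m) × (48.74 kg/s):  [m] · [kg·s⁻¹] = kg·m·s⁻¹
Every term reduces to kg·m·s⁻¹.

Yes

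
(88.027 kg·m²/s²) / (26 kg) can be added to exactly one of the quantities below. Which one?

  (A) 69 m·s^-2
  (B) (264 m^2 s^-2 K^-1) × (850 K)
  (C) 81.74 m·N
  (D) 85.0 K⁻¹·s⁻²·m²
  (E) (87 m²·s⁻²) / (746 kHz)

Reference: [kg·m²·s⁻²] / [kg] = m²·s⁻².
Each option:
  (A) m·s⁻²
  (B) [m²·s⁻²·K⁻¹] · [K] = m²·s⁻²  ← same
  (C) N·m = kg·m·s⁻²·m = kg·m²·s⁻²
  (D) m²·s⁻²·K⁻¹
  (E) [m²·s⁻²] / [s⁻¹] = m²·s⁻¹
Only (B) matches m²·s⁻².

(B)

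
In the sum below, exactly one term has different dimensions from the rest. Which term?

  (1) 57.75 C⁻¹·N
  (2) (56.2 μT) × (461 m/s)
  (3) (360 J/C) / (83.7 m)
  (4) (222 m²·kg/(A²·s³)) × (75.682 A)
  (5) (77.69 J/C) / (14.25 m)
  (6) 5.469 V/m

(4)

Expand each in SI base units:
  (1) N·C⁻¹ = kg·m·s⁻²·(s·A)⁻¹ = kg·m·s⁻³·A⁻¹
  (2) [kg·s⁻²·A⁻¹] · [m·s⁻¹] = kg·m·s⁻³·A⁻¹
  (3) [kg·m²·s⁻³·A⁻¹] / [m] = kg·m·s⁻³·A⁻¹
  (4) [kg·m²·s⁻³·A⁻²] · [A] = kg·m²·s⁻³·A⁻¹
  (5) [kg·m²·s⁻³·A⁻¹] / [m] = kg·m·s⁻³·A⁻¹
  (6) V·m⁻¹ = J·C⁻¹·m⁻¹ = kg·m·s⁻³·A⁻¹
All reduce to kg·m·s⁻³·A⁻¹ except (4), which is kg·m²·s⁻³·A⁻¹.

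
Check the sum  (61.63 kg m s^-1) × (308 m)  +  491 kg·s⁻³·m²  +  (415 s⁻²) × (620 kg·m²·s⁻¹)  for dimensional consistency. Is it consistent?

Expand each in SI base units:
  (61.63 kg m s^-1) × (308 m):  [kg·m·s⁻¹] · [m] = kg·m²·s⁻¹
  491 kg·s⁻³·m²:  kg·m²·s⁻³
  (415 s⁻²) × (620 kg·m²·s⁻¹):  [s⁻²] · [kg·m²·s⁻¹] = kg·m²·s⁻³
The terms do not share a single dimension (kg·m²·s⁻³ vs kg·m²·s⁻¹).

No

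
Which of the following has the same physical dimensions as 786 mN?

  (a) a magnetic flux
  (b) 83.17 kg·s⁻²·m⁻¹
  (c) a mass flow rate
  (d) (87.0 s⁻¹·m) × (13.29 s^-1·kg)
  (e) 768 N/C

Reference: N = kg·m·s⁻².
Each option:
  (a) [magnetic flux] = kg·m²·s⁻²·A⁻¹
  (b) kg·m⁻¹·s⁻²
  (c) [mass flow rate] = kg·s⁻¹
  (d) [m·s⁻¹] · [kg·s⁻¹] = kg·m·s⁻²  ← same
  (e) N·C⁻¹ = kg·m·s⁻²·(s·A)⁻¹ = kg·m·s⁻³·A⁻¹
Only (d) matches kg·m·s⁻².

(d)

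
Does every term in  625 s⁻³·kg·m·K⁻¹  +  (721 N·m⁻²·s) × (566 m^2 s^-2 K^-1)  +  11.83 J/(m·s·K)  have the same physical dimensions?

Dimensions:
  625 s⁻³·kg·m·K⁻¹:  kg·m·s⁻³·K⁻¹
  (721 N·m⁻²·s) × (566 m^2 s^-2 K^-1):  [kg·m⁻¹·s⁻¹] · [m²·s⁻²·K⁻¹] = kg·m·s⁻³·K⁻¹
  11.83 J/(m·s·K):  J·s⁻¹·m⁻¹·K⁻¹ = N·m·s⁻¹·m⁻¹·K⁻¹ = kg·m·s⁻³·K⁻¹
Every term reduces to kg·m·s⁻³·K⁻¹.

Yes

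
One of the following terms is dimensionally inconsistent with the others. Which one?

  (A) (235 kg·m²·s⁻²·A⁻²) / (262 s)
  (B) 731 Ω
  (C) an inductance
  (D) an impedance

(C)

Reduce each to base SI dimensions:
  (A) [kg·m²·s⁻²·A⁻²] / [s] = kg·m²·s⁻³·A⁻²
  (B) Ω = V·A⁻¹ = kg·m²·s⁻³·A⁻²
  (C) [inductance] = kg·m²·s⁻²·A⁻²
  (D) [impedance] = kg·m²·s⁻³·A⁻²
All reduce to kg·m²·s⁻³·A⁻² except (C), which is kg·m²·s⁻²·A⁻².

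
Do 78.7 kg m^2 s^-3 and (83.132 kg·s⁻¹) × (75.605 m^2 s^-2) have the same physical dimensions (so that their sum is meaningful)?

Expand each in SI base units:
  78.7 kg m^2 s^-3:  kg·m²·s⁻³
  (83.132 kg·s⁻¹) × (75.605 m^2 s^-2):  [kg·s⁻¹] · [m²·s⁻²] = kg·m²·s⁻³
Both are kg·m²·s⁻³, so they have the same dimensions and can be added.

Yes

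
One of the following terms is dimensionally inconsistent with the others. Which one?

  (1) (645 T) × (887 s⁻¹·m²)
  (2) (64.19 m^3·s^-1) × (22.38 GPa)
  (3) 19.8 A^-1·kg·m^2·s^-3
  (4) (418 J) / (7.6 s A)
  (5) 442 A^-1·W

(2)

Expand each in SI base units:
  (1) [kg·s⁻²·A⁻¹] · [m²·s⁻¹] = kg·m²·s⁻³·A⁻¹
  (2) [m³·s⁻¹] · [kg·m⁻¹·s⁻²] = kg·m²·s⁻³
  (3) kg·m²·s⁻³·A⁻¹
  (4) [kg·m²·s⁻²] / [s·A] = kg·m²·s⁻³·A⁻¹
  (5) W·A⁻¹ = J·s⁻¹·A⁻¹ = kg·m²·s⁻³·A⁻¹
All reduce to kg·m²·s⁻³·A⁻¹ except (2), which is kg·m²·s⁻³.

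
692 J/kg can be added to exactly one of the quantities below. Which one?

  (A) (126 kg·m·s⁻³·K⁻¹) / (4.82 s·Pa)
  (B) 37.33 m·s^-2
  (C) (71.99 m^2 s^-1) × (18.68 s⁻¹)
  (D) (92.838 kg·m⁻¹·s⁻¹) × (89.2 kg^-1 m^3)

Reference: J·kg⁻¹ = N·m·kg⁻¹ = m²·s⁻².
Each option:
  (A) [kg·m·s⁻³·K⁻¹] / [kg·m⁻¹·s⁻¹] = m²·s⁻²·K⁻¹
  (B) m·s⁻²
  (C) [m²·s⁻¹] · [s⁻¹] = m²·s⁻²  ← same
  (D) [kg·m⁻¹·s⁻¹] · [kg⁻¹·m³] = m²·s⁻¹
Only (C) matches m²·s⁻².

(C)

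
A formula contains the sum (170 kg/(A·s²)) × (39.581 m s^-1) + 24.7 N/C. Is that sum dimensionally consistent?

Yes

Reduce each to base SI dimensions:
  (170 kg/(A·s²)) × (39.581 m s^-1):  [kg·s⁻²·A⁻¹] · [m·s⁻¹] = kg·m·s⁻³·A⁻¹
  24.7 N/C:  N·C⁻¹ = kg·m·s⁻²·(s·A)⁻¹ = kg·m·s⁻³·A⁻¹
Both are kg·m·s⁻³·A⁻¹, so they have the same dimensions and can be added.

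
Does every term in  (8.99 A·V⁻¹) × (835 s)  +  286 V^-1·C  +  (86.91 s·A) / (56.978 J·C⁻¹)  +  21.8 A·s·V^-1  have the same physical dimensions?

Yes

Dimensions:
  (8.99 A·V⁻¹) × (835 s):  [kg⁻¹·m⁻²·s³·A²] · [s] = kg⁻¹·m⁻²·s⁴·A²
  286 V^-1·C:  C·V⁻¹ = s·A·(J·C⁻¹)⁻¹ = kg⁻¹·m⁻²·s⁴·A²
  (86.91 s·A) / (56.978 J·C⁻¹):  [s·A] / [kg·m²·s⁻³·A⁻¹] = kg⁻¹·m⁻²·s⁴·A²
  21.8 A·s·V^-1:  A·s·V⁻¹ = A·s·(J·C⁻¹)⁻¹ = kg⁻¹·m⁻²·s⁴·A²
Every term reduces to kg⁻¹·m⁻²·s⁴·A².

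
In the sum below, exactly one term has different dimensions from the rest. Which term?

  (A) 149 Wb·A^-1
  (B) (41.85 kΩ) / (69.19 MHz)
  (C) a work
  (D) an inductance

In SI base units:
  (A) Wb·A⁻¹ = V·s·A⁻¹ = kg·m²·s⁻²·A⁻²
  (B) [kg·m²·s⁻³·A⁻²] / [s⁻¹] = kg·m²·s⁻²·A⁻²
  (C) [work] = kg·m²·s⁻²
  (D) [inductance] = kg·m²·s⁻²·A⁻²
All reduce to kg·m²·s⁻²·A⁻² except (C), which is kg·m²·s⁻².

(C)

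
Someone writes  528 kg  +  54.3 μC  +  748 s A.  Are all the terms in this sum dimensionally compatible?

Reduce each to base SI dimensions:
  528 kg:  kg
  54.3 μC:  C = s·A
  748 s A:  s·A
The terms do not share a single dimension (kg vs s·A).

No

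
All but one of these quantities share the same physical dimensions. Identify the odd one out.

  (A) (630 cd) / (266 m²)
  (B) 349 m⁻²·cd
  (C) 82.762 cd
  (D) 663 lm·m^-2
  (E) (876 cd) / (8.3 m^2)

Expand each in SI base units:
  (A) [cd] / [m²] = m⁻²·cd
  (B) cd·m⁻² = m⁻²·cd
  (C) cd
  (D) lm·m⁻² = cd·m⁻² = m⁻²·cd
  (E) [cd] / [m²] = m⁻²·cd
All reduce to m⁻²·cd except (C), which is cd.

(C)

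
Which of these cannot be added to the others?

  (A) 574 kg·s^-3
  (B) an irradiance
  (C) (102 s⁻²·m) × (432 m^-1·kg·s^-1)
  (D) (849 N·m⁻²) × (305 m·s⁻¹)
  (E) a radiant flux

(E)

Work out the base dimensions of each:
  (A) kg·s⁻³
  (B) [irradiance] = kg·s⁻³
  (C) [m·s⁻²] · [kg·m⁻¹·s⁻¹] = kg·s⁻³
  (D) [kg·m⁻¹·s⁻²] · [m·s⁻¹] = kg·s⁻³
  (E) [radiant flux] = kg·m²·s⁻³
All reduce to kg·s⁻³ except (E), which is kg·m²·s⁻³.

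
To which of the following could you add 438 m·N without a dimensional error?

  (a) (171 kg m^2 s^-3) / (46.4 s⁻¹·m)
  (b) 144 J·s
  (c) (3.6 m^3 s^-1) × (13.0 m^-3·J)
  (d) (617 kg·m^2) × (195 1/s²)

Reference: N·m = kg·m·s⁻²·m = kg·m²·s⁻².
Each option:
  (a) [kg·m²·s⁻³] / [m·s⁻¹] = kg·m·s⁻²
  (b) J·s = N·m·s = kg·m²·s⁻¹
  (c) [m³·s⁻¹] · [kg·m⁻¹·s⁻²] = kg·m²·s⁻³
  (d) [kg·m²] · [s⁻²] = kg·m²·s⁻²  ← same
Only (d) matches kg·m²·s⁻².

(d)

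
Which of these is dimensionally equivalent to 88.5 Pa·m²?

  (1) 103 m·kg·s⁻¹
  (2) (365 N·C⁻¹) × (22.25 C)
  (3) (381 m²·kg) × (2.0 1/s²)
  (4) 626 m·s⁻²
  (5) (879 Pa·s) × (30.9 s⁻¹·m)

Reference: Pa·m² = N·m⁻²·m² = kg·m·s⁻².
Each option:
  (1) kg·m·s⁻¹
  (2) [kg·m·s⁻³·A⁻¹] · [s·A] = kg·m·s⁻²  ← same
  (3) [kg·m²] · [s⁻²] = kg·m²·s⁻²
  (4) m·s⁻²
  (5) [kg·m⁻¹·s⁻¹] · [m·s⁻¹] = kg·s⁻²
Only (2) matches kg·m·s⁻².

(2)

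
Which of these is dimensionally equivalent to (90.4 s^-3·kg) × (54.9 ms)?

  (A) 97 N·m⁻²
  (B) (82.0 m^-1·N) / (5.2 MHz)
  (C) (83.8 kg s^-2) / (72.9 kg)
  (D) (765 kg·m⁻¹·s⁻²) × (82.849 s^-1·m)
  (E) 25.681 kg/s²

(E)

Reference: [kg·s⁻³] · [s] = kg·s⁻².
Each option:
  (A) N·m⁻² = kg·m·s⁻²·m⁻² = kg·m⁻¹·s⁻²
  (B) [kg·s⁻²] / [s⁻¹] = kg·s⁻¹
  (C) [kg·s⁻²] / [kg] = s⁻²
  (D) [kg·m⁻¹·s⁻²] · [m·s⁻¹] = kg·s⁻³
  (E) kg·s⁻²  ← same
Only (E) matches kg·s⁻².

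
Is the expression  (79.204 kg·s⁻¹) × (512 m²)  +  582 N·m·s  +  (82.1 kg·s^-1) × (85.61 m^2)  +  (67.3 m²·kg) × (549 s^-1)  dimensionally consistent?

Yes

Expand each in SI base units:
  (79.204 kg·s⁻¹) × (512 m²):  [kg·s⁻¹] · [m²] = kg·m²·s⁻¹
  582 N·m·s:  N·m·s = kg·m·s⁻²·m·s = kg·m²·s⁻¹
  (82.1 kg·s^-1) × (85.61 m^2):  [kg·s⁻¹] · [m²] = kg·m²·s⁻¹
  (67.3 m²·kg) × (549 s^-1):  [kg·m²] · [s⁻¹] = kg·m²·s⁻¹
Every term reduces to kg·m²·s⁻¹.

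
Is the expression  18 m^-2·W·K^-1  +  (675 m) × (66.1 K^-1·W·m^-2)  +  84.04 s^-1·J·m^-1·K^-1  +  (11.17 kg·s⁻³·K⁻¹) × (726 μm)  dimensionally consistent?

No

Work out the base dimensions of each:
  18 m^-2·W·K^-1:  W·m⁻²·K⁻¹ = J·s⁻¹·m⁻²·K⁻¹ = kg·s⁻³·K⁻¹
  (675 m) × (66.1 K^-1·W·m^-2):  [m] · [kg·s⁻³·K⁻¹] = kg·m·s⁻³·K⁻¹
  84.04 s^-1·J·m^-1·K^-1:  J·s⁻¹·m⁻¹·K⁻¹ = N·m·s⁻¹·m⁻¹·K⁻¹ = kg·m·s⁻³·K⁻¹
  (11.17 kg·s⁻³·K⁻¹) × (726 μm):  [kg·s⁻³·K⁻¹] · [m] = kg·m·s⁻³·K⁻¹
The terms do not share a single dimension (kg·m·s⁻³·K⁻¹ vs kg·s⁻³·K⁻¹).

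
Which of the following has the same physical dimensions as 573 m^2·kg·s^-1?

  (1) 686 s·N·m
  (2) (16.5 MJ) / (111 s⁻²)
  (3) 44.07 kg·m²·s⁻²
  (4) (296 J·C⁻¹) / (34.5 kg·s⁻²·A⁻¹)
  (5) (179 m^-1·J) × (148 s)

Reference: kg·m²·s⁻¹.
Each option:
  (1) N·m·s = kg·m·s⁻²·m·s = kg·m²·s⁻¹  ← same
  (2) [kg·m²·s⁻²] / [s⁻²] = kg·m²
  (3) kg·m²·s⁻²
  (4) [kg·m²·s⁻³·A⁻¹] / [kg·s⁻²·A⁻¹] = m²·s⁻¹
  (5) [kg·m·s⁻²] · [s] = kg·m·s⁻¹
Only (1) matches kg·m²·s⁻¹.

(1)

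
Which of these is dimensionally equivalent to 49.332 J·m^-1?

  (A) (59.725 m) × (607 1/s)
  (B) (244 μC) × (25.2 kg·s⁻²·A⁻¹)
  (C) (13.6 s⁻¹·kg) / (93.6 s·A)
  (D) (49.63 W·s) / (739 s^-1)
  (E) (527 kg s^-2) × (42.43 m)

(E)

Reference: J·m⁻¹ = N·m·m⁻¹ = kg·m·s⁻².
Each option:
  (A) [m] · [s⁻¹] = m·s⁻¹
  (B) [s·A] · [kg·s⁻²·A⁻¹] = kg·s⁻¹
  (C) [kg·s⁻¹] / [s·A] = kg·s⁻²·A⁻¹
  (D) [kg·m²·s⁻²] / [s⁻¹] = kg·m²·s⁻¹
  (E) [kg·s⁻²] · [m] = kg·m·s⁻²  ← same
Only (E) matches kg·m·s⁻².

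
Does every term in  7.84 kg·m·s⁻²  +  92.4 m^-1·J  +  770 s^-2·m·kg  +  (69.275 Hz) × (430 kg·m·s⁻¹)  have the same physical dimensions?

Yes

Work out the base dimensions of each:
  7.84 kg·m·s⁻²:  kg·m·s⁻²
  92.4 m^-1·J:  J·m⁻¹ = N·m·m⁻¹ = kg·m·s⁻²
  770 s^-2·m·kg:  kg·m·s⁻²
  (69.275 Hz) × (430 kg·m·s⁻¹):  [s⁻¹] · [kg·m·s⁻¹] = kg·m·s⁻²
Every term reduces to kg·m·s⁻².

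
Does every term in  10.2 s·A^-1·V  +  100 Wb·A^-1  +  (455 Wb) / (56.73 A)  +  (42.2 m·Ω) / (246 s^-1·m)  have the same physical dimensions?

Reduce each to base SI dimensions:
  10.2 s·A^-1·V:  V·s·A⁻¹ = J·C⁻¹·s·A⁻¹ = kg·m²·s⁻²·A⁻²
  100 Wb·A^-1:  Wb·A⁻¹ = V·s·A⁻¹ = kg·m²·s⁻²·A⁻²
  (455 Wb) / (56.73 A):  [kg·m²·s⁻²·A⁻¹] / [A] = kg·m²·s⁻²·A⁻²
  (42.2 m·Ω) / (246 s^-1·m):  [kg·m³·s⁻³·A⁻²] / [m·s⁻¹] = kg·m²·s⁻²·A⁻²
Every term reduces to kg·m²·s⁻²·A⁻².

Yes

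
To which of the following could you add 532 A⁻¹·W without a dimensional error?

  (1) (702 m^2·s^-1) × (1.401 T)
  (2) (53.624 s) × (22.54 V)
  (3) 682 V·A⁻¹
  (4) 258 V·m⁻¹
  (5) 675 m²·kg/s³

(1)

Reference: W·A⁻¹ = J·s⁻¹·A⁻¹ = kg·m²·s⁻³·A⁻¹.
Each option:
  (1) [m²·s⁻¹] · [kg·s⁻²·A⁻¹] = kg·m²·s⁻³·A⁻¹  ← same
  (2) [s] · [kg·m²·s⁻³·A⁻¹] = kg·m²·s⁻²·A⁻¹
  (3) V·A⁻¹ = J·C⁻¹·A⁻¹ = kg·m²·s⁻³·A⁻²
  (4) V·m⁻¹ = J·C⁻¹·m⁻¹ = kg·m·s⁻³·A⁻¹
  (5) kg·m²·s⁻³
Only (1) matches kg·m²·s⁻³·A⁻¹.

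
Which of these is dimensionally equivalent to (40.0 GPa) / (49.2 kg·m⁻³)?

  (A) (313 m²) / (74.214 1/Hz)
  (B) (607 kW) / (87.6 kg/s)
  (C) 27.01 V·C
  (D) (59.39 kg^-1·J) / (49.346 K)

Reference: [kg·m⁻¹·s⁻²] / [kg·m⁻³] = m²·s⁻².
Each option:
  (A) [m²] / [s] = m²·s⁻¹
  (B) [kg·m²·s⁻³] / [kg·s⁻¹] = m²·s⁻²  ← same
  (C) C·V = s·A·J·C⁻¹ = kg·m²·s⁻²
  (D) [m²·s⁻²] / [K] = m²·s⁻²·K⁻¹
Only (B) matches m²·s⁻².

(B)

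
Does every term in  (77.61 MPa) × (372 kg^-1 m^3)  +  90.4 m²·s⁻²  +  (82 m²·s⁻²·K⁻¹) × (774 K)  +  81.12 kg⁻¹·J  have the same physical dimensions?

Expand each in SI base units:
  (77.61 MPa) × (372 kg^-1 m^3):  [kg·m⁻¹·s⁻²] · [kg⁻¹·m³] = m²·s⁻²
  90.4 m²·s⁻²:  m²·s⁻²
  (82 m²·s⁻²·K⁻¹) × (774 K):  [m²·s⁻²·K⁻¹] · [K] = m²·s⁻²
  81.12 kg⁻¹·J:  J·kg⁻¹ = N·m·kg⁻¹ = m²·s⁻²
Every term reduces to m²·s⁻².

Yes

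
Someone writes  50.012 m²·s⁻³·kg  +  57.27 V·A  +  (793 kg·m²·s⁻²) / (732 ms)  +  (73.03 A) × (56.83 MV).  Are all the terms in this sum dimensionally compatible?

Dimensions:
  50.012 m²·s⁻³·kg:  kg·m²·s⁻³
  57.27 V·A:  V·A = J·C⁻¹·A = kg·m²·s⁻³
  (793 kg·m²·s⁻²) / (732 ms):  [kg·m²·s⁻²] / [s] = kg·m²·s⁻³
  (73.03 A) × (56.83 MV):  [A] · [kg·m²·s⁻³·A⁻¹] = kg·m²·s⁻³
Every term reduces to kg·m²·s⁻³.

Yes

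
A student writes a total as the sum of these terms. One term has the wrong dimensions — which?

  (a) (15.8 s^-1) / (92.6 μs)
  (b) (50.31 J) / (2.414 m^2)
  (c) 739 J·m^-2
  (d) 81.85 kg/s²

(a)

Reduce each to base SI dimensions:
  (a) [s⁻¹] / [s] = s⁻²
  (b) [kg·m²·s⁻²] / [m²] = kg·s⁻²
  (c) J·m⁻² = N·m·m⁻² = kg·s⁻²
  (d) kg·s⁻²
All reduce to kg·s⁻² except (a), which is s⁻².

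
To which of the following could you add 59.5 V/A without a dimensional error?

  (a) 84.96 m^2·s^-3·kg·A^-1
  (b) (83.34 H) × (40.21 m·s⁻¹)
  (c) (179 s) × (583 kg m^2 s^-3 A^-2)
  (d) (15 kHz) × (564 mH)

(d)

Reference: V·A⁻¹ = J·C⁻¹·A⁻¹ = kg·m²·s⁻³·A⁻².
Each option:
  (a) kg·m²·s⁻³·A⁻¹
  (b) [kg·m²·s⁻²·A⁻²] · [m·s⁻¹] = kg·m³·s⁻³·A⁻²
  (c) [s] · [kg·m²·s⁻³·A⁻²] = kg·m²·s⁻²·A⁻²
  (d) [s⁻¹] · [kg·m²·s⁻²·A⁻²] = kg·m²·s⁻³·A⁻²  ← same
Only (d) matches kg·m²·s⁻³·A⁻².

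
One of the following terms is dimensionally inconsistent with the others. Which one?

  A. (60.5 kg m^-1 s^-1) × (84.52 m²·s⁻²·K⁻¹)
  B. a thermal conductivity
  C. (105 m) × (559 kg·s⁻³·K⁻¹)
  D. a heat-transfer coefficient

D.

Dimensions:
  A. [kg·m⁻¹·s⁻¹] · [m²·s⁻²·K⁻¹] = kg·m·s⁻³·K⁻¹
  B. [thermal conductivity] = kg·m·s⁻³·K⁻¹
  C. [m] · [kg·s⁻³·K⁻¹] = kg·m·s⁻³·K⁻¹
  D. [heat-transfer coefficient] = kg·s⁻³·K⁻¹
All reduce to kg·m·s⁻³·K⁻¹ except D., which is kg·s⁻³·K⁻¹.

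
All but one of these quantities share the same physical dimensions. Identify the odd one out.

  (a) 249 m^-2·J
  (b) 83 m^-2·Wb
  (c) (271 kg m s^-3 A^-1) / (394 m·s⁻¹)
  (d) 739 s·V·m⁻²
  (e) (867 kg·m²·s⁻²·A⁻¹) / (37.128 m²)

(a)

In SI base units:
  (a) J·m⁻² = N·m·m⁻² = kg·s⁻²
  (b) Wb·m⁻² = V·s·m⁻² = kg·s⁻²·A⁻¹
  (c) [kg·m·s⁻³·A⁻¹] / [m·s⁻¹] = kg·s⁻²·A⁻¹
  (d) V·s·m⁻² = J·C⁻¹·s·m⁻² = kg·s⁻²·A⁻¹
  (e) [kg·m²·s⁻²·A⁻¹] / [m²] = kg·s⁻²·A⁻¹
All reduce to kg·s⁻²·A⁻¹ except (a), which is kg·s⁻².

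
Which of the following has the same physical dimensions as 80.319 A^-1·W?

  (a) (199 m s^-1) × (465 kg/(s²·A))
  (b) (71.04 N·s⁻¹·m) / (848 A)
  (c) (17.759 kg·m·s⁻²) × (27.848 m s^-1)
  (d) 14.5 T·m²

Reference: W·A⁻¹ = J·s⁻¹·A⁻¹ = kg·m²·s⁻³·A⁻¹.
Each option:
  (a) [m·s⁻¹] · [kg·s⁻²·A⁻¹] = kg·m·s⁻³·A⁻¹
  (b) [kg·m²·s⁻³] / [A] = kg·m²·s⁻³·A⁻¹  ← same
  (c) [kg·m·s⁻²] · [m·s⁻¹] = kg·m²·s⁻³
  (d) T·m² = Wb·m⁻²·m² = kg·m²·s⁻²·A⁻¹
Only (b) matches kg·m²·s⁻³·A⁻¹.

(b)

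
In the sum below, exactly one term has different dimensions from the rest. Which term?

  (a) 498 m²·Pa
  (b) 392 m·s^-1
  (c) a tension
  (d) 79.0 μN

(b)

In SI base units:
  (a) Pa·m² = N·m⁻²·m² = kg·m·s⁻²
  (b) m·s⁻¹
  (c) [tension] = kg·m·s⁻²
  (d) N = kg·m·s⁻²
All reduce to kg·m·s⁻² except (b), which is m·s⁻¹.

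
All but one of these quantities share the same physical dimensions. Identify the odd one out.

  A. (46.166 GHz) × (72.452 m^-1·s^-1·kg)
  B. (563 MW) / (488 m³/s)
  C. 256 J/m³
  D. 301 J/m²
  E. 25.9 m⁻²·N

Work out the base dimensions of each:
  A. [s⁻¹] · [kg·m⁻¹·s⁻¹] = kg·m⁻¹·s⁻²
  B. [kg·m²·s⁻³] / [m³·s⁻¹] = kg·m⁻¹·s⁻²
  C. J·m⁻³ = N·m·m⁻³ = kg·m⁻¹·s⁻²
  D. J·m⁻² = N·m·m⁻² = kg·s⁻²
  E. N·m⁻² = kg·m·s⁻²·m⁻² = kg·m⁻¹·s⁻²
All reduce to kg·m⁻¹·s⁻² except D., which is kg·s⁻².

D.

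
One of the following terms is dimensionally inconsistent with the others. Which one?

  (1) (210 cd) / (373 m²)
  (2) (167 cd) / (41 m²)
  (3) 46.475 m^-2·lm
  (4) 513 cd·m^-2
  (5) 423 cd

Reduce each to base SI dimensions:
  (1) [cd] / [m²] = m⁻²·cd
  (2) [cd] / [m²] = m⁻²·cd
  (3) lm·m⁻² = cd·m⁻² = m⁻²·cd
  (4) cd·m⁻² = m⁻²·cd
  (5) cd
All reduce to m⁻²·cd except (5), which is cd.

(5)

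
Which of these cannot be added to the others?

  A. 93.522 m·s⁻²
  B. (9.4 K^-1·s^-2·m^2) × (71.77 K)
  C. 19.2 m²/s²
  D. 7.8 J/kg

A.

Reduce each to base SI dimensions:
  A. m·s⁻²
  B. [m²·s⁻²·K⁻¹] · [K] = m²·s⁻²
  C. m²·s⁻²
  D. J·kg⁻¹ = N·m·kg⁻¹ = m²·s⁻²
All reduce to m²·s⁻² except A., which is m·s⁻².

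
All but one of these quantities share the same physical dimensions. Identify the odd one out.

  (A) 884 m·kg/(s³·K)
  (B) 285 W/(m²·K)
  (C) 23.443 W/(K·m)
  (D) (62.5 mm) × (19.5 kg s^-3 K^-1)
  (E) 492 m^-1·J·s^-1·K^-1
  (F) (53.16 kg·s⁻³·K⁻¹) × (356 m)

Dimensions:
  (A) kg·m·s⁻³·K⁻¹
  (B) W·m⁻²·K⁻¹ = J·s⁻¹·m⁻²·K⁻¹ = kg·s⁻³·K⁻¹
  (C) W·m⁻¹·K⁻¹ = J·s⁻¹·m⁻¹·K⁻¹ = kg·m·s⁻³·K⁻¹
  (D) [m] · [kg·s⁻³·K⁻¹] = kg·m·s⁻³·K⁻¹
  (E) J·s⁻¹·m⁻¹·K⁻¹ = N·m·s⁻¹·m⁻¹·K⁻¹ = kg·m·s⁻³·K⁻¹
  (F) [kg·s⁻³·K⁻¹] · [m] = kg·m·s⁻³·K⁻¹
All reduce to kg·m·s⁻³·K⁻¹ except (B), which is kg·s⁻³·K⁻¹.

(B)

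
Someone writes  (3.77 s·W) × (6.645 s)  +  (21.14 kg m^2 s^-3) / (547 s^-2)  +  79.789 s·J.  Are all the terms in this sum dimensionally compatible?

In SI base units:
  (3.77 s·W) × (6.645 s):  [kg·m²·s⁻²] · [s] = kg·m²·s⁻¹
  (21.14 kg m^2 s^-3) / (547 s^-2):  [kg·m²·s⁻³] / [s⁻²] = kg·m²·s⁻¹
  79.789 s·J:  J·s = N·m·s = kg·m²·s⁻¹
Every term reduces to kg·m²·s⁻¹.

Yes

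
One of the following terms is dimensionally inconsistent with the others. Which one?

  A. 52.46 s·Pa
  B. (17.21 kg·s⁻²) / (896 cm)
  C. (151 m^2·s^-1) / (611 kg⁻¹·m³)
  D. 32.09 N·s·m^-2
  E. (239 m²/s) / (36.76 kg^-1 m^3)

B.

In SI base units:
  A. Pa·s = N·m⁻²·s = kg·m⁻¹·s⁻¹
  B. [kg·s⁻²] / [m] = kg·m⁻¹·s⁻²
  C. [m²·s⁻¹] / [kg⁻¹·m³] = kg·m⁻¹·s⁻¹
  D. N·s·m⁻² = kg·m·s⁻²·s·m⁻² = kg·m⁻¹·s⁻¹
  E. [m²·s⁻¹] / [kg⁻¹·m³] = kg·m⁻¹·s⁻¹
All reduce to kg·m⁻¹·s⁻¹ except B., which is kg·m⁻¹·s⁻².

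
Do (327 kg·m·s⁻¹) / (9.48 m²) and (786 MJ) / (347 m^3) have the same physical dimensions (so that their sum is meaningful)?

No

Reduce each to base SI dimensions:
  (327 kg·m·s⁻¹) / (9.48 m²):  [kg·m·s⁻¹] / [m²] = kg·m⁻¹·s⁻¹
  (786 MJ) / (347 m^3):  [kg·m²·s⁻²] / [m³] = kg·m⁻¹·s⁻²
kg·m⁻¹·s⁻¹ ≠ kg·m⁻¹·s⁻², so they cannot be added.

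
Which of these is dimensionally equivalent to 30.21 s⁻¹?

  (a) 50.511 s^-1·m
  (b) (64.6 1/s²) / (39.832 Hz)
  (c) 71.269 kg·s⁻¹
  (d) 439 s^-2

Reference: s⁻¹.
Each option:
  (a) m·s⁻¹
  (b) [s⁻²] / [s⁻¹] = s⁻¹  ← same
  (c) kg·s⁻¹
  (d) s⁻²
Only (b) matches s⁻¹.

(b)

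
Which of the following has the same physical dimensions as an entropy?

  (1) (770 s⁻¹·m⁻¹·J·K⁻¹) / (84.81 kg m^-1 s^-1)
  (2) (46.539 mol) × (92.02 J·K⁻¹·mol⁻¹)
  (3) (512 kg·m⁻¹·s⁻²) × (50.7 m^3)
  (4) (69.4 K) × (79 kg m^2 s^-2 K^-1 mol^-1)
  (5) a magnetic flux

Reference: [entropy] = kg·m²·s⁻²·K⁻¹.
Each option:
  (1) [kg·m·s⁻³·K⁻¹] / [kg·m⁻¹·s⁻¹] = m²·s⁻²·K⁻¹
  (2) [mol] · [kg·m²·s⁻²·K⁻¹·mol⁻¹] = kg·m²·s⁻²·K⁻¹  ← same
  (3) [kg·m⁻¹·s⁻²] · [m³] = kg·m²·s⁻²
  (4) [K] · [kg·m²·s⁻²·K⁻¹·mol⁻¹] = kg·m²·s⁻²·mol⁻¹
  (5) [magnetic flux] = kg·m²·s⁻²·A⁻¹
Only (2) matches kg·m²·s⁻²·K⁻¹.

(2)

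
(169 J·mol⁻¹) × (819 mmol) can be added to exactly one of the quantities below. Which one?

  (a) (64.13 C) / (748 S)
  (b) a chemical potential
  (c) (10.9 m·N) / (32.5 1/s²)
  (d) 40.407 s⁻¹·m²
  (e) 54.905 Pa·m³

Reference: [kg·m²·s⁻²·mol⁻¹] · [mol] = kg·m²·s⁻².
Each option:
  (a) [s·A] / [kg⁻¹·m⁻²·s³·A²] = kg·m²·s⁻²·A⁻¹
  (b) [chemical potential] = kg·m²·s⁻²·mol⁻¹
  (c) [kg·m²·s⁻²] / [s⁻²] = kg·m²
  (d) m²·s⁻¹
  (e) Pa·m³ = N·m⁻²·m³ = kg·m²·s⁻²  ← same
Only (e) matches kg·m²·s⁻².

(e)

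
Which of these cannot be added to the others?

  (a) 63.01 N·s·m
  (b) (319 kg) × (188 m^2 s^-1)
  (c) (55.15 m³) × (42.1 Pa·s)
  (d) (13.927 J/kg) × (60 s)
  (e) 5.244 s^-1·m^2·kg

(d)

Dimensions:
  (a) N·m·s = kg·m·s⁻²·m·s = kg·m²·s⁻¹
  (b) [kg] · [m²·s⁻¹] = kg·m²·s⁻¹
  (c) [m³] · [kg·m⁻¹·s⁻¹] = kg·m²·s⁻¹
  (d) [m²·s⁻²] · [s] = m²·s⁻¹
  (e) kg·m²·s⁻¹
All reduce to kg·m²·s⁻¹ except (d), which is m²·s⁻¹.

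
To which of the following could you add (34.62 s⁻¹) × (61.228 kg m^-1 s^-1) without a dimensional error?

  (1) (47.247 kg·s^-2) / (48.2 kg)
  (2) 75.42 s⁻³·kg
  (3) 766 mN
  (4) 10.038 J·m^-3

Reference: [s⁻¹] · [kg·m⁻¹·s⁻¹] = kg·m⁻¹·s⁻².
Each option:
  (1) [kg·s⁻²] / [kg] = s⁻²
  (2) kg·s⁻³
  (3) N = kg·m·s⁻²
  (4) J·m⁻³ = N·m·m⁻³ = kg·m⁻¹·s⁻²  ← same
Only (4) matches kg·m⁻¹·s⁻².

(4)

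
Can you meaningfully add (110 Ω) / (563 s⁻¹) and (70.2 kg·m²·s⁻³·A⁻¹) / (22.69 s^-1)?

No

Reduce each to base SI dimensions:
  (110 Ω) / (563 s⁻¹):  [kg·m²·s⁻³·A⁻²] / [s⁻¹] = kg·m²·s⁻²·A⁻²
  (70.2 kg·m²·s⁻³·A⁻¹) / (22.69 s^-1):  [kg·m²·s⁻³·A⁻¹] / [s⁻¹] = kg·m²·s⁻²·A⁻¹
kg·m²·s⁻²·A⁻² ≠ kg·m²·s⁻²·A⁻¹, so they cannot be added.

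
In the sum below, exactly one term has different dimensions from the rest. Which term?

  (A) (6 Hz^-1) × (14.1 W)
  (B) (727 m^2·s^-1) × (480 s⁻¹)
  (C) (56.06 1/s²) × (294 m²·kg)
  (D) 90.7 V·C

Expand each in SI base units:
  (A) [s] · [kg·m²·s⁻³] = kg·m²·s⁻²
  (B) [m²·s⁻¹] · [s⁻¹] = m²·s⁻²
  (C) [s⁻²] · [kg·m²] = kg·m²·s⁻²
  (D) C·V = s·A·J·C⁻¹ = kg·m²·s⁻²
All reduce to kg·m²·s⁻² except (B), which is m²·s⁻².

(B)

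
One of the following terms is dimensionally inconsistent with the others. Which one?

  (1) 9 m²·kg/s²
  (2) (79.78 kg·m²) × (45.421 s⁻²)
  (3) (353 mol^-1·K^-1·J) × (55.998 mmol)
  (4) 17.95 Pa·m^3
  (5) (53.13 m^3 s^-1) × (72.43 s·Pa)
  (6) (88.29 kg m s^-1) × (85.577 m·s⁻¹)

Reduce each to base SI dimensions:
  (1) kg·m²·s⁻²
  (2) [kg·m²] · [s⁻²] = kg·m²·s⁻²
  (3) [kg·m²·s⁻²·K⁻¹·mol⁻¹] · [mol] = kg·m²·s⁻²·K⁻¹
  (4) Pa·m³ = N·m⁻²·m³ = kg·m²·s⁻²
  (5) [m³·s⁻¹] · [kg·m⁻¹·s⁻¹] = kg·m²·s⁻²
  (6) [kg·m·s⁻¹] · [m·s⁻¹] = kg·m²·s⁻²
All reduce to kg·m²·s⁻² except (3), which is kg·m²·s⁻²·K⁻¹.

(3)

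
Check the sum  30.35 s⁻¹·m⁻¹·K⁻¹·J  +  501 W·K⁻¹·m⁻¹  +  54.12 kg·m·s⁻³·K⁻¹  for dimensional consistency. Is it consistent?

Expand each in SI base units:
  30.35 s⁻¹·m⁻¹·K⁻¹·J:  J·s⁻¹·m⁻¹·K⁻¹ = N·m·s⁻¹·m⁻¹·K⁻¹ = kg·m·s⁻³·K⁻¹
  501 W·K⁻¹·m⁻¹:  W·m⁻¹·K⁻¹ = J·s⁻¹·m⁻¹·K⁻¹ = kg·m·s⁻³·K⁻¹
  54.12 kg·m·s⁻³·K⁻¹:  kg·m·s⁻³·K⁻¹
Every term reduces to kg·m·s⁻³·K⁻¹.

Yes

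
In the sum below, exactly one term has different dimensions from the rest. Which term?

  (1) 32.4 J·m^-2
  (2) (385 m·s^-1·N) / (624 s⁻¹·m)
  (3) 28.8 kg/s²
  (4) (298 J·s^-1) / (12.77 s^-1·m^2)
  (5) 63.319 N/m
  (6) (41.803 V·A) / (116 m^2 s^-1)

Dimensions:
  (1) J·m⁻² = N·m·m⁻² = kg·s⁻²
  (2) [kg·m²·s⁻³] / [m·s⁻¹] = kg·m·s⁻²
  (3) kg·s⁻²
  (4) [kg·m²·s⁻³] / [m²·s⁻¹] = kg·s⁻²
  (5) N·m⁻¹ = kg·m·s⁻²·m⁻¹ = kg·s⁻²
  (6) [kg·m²·s⁻³] / [m²·s⁻¹] = kg·s⁻²
All reduce to kg·s⁻² except (2), which is kg·m·s⁻².

(2)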